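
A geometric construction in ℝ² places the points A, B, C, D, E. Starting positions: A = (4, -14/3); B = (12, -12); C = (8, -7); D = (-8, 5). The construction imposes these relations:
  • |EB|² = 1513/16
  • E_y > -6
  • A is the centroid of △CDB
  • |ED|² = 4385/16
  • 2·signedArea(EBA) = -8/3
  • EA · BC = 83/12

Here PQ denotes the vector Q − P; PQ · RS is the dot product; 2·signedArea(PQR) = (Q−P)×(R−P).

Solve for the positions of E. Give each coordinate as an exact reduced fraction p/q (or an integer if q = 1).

1. E_x = 5  [EA · BC = 83/12 ∩ 2·signedArea(EBA) = -8/3]
2. E_y = -21/4  [EA · BC = 83/12 ∩ 2·signedArea(EBA) = -8/3]
   → E = (5, -21/4)

E = (5, -21/4)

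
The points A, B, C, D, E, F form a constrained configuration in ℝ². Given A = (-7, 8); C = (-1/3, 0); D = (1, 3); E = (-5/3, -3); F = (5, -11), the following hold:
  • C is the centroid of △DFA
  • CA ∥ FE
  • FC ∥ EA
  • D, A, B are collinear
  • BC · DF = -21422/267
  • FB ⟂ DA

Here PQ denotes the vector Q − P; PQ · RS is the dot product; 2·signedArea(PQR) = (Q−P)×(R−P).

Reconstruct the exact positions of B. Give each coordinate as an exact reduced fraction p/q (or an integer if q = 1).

B = (905/89, -243/89)

1. B_x = 905/89  [D, A, B are collinear ∩ FB ⟂ DA]
2. B_y = -243/89  [D, A, B are collinear ∩ FB ⟂ DA]
   → B = (905/89, -243/89)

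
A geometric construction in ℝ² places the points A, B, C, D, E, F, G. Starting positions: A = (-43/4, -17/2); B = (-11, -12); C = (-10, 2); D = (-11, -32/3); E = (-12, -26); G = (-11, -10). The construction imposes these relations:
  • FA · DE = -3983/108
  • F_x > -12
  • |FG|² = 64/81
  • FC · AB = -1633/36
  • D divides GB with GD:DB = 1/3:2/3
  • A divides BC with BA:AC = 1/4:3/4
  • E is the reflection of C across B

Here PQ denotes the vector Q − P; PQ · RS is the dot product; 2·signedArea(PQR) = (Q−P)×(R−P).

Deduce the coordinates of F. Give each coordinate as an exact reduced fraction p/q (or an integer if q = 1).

1. F_x = -11  [FA · DE = -3983/108 ∩ FC · AB = -1633/36]
2. F_y = -98/9  [FA · DE = -3983/108 ∩ FC · AB = -1633/36]
   → F = (-11, -98/9)

F = (-11, -98/9)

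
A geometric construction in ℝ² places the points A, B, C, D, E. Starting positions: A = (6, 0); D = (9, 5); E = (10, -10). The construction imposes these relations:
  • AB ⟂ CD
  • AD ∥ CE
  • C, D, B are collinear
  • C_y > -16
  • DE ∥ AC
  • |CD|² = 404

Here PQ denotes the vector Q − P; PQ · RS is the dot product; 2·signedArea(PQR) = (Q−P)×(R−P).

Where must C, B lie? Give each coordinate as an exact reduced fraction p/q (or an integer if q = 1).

B = (856/101, -25/101)
C = (7, -15)

1. C_x = 7  [AD ∥ CE ∩ DE ∥ AC]
2. C_y = -15  [AD ∥ CE ∩ DE ∥ AC]
   → C = (7, -15)
3. B_x = 856/101  [C, D, B are collinear ∩ AB ⟂ CD]
4. B_y = -25/101  [C, D, B are collinear ∩ AB ⟂ CD]
   → B = (856/101, -25/101)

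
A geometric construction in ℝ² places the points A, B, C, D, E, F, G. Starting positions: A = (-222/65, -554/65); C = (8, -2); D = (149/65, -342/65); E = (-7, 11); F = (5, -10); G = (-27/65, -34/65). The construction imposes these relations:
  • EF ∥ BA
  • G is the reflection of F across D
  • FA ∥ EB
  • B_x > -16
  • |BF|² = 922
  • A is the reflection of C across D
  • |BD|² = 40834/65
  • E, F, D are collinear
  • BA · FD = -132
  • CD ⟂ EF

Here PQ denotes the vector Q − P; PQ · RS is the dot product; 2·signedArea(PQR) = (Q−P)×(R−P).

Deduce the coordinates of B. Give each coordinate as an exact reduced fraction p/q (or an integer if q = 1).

B = (-1002/65, 811/65)

1. B_x = -1002/65  [EF ∥ BA ∩ FA ∥ EB]
2. B_y = 811/65  [EF ∥ BA ∩ FA ∥ EB]
   → B = (-1002/65, 811/65)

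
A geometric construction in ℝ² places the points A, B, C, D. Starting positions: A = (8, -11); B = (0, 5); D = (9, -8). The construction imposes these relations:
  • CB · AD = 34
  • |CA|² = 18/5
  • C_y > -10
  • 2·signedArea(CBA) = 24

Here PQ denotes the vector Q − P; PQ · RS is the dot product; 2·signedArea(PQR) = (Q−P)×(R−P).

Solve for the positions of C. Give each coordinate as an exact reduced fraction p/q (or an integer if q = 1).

C = (43/5, -46/5)

1. C_x = 43/5  [CB · AD = 34 ∩ 2·signedArea(CBA) = 24]
2. C_y = -46/5  [CB · AD = 34 ∩ 2·signedArea(CBA) = 24]
   → C = (43/5, -46/5)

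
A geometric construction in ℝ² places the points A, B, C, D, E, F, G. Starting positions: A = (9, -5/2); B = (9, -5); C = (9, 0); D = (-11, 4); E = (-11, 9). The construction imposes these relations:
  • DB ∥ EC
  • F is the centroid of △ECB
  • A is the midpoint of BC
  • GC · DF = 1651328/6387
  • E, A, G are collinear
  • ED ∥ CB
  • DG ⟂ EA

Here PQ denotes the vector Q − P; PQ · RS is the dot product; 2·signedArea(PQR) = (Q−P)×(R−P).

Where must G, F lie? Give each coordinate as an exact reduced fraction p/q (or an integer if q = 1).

F = (7/3, 4/3)
G = (-18819/2129, 16516/2129)

1. G_x = -18819/2129  [E, A, G are collinear ∩ DG ⟂ EA]
2. G_y = 16516/2129  [E, A, G are collinear ∩ DG ⟂ EA]
   → G = (-18819/2129, 16516/2129)
3. F_x = 7/3  [F is the centroid of △ECB]
4. F_y = 4/3  [F is the centroid of △ECB]
   → F = (7/3, 4/3)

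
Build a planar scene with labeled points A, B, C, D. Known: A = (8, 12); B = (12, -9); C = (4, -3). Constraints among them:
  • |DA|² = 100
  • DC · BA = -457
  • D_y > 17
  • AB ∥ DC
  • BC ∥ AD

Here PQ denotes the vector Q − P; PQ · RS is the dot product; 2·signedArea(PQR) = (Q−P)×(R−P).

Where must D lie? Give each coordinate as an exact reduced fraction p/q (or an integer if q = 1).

D = (0, 18)

1. D_x = 0  [AB ∥ DC ∩ BC ∥ AD]
2. D_y = 18  [AB ∥ DC ∩ BC ∥ AD]
   → D = (0, 18)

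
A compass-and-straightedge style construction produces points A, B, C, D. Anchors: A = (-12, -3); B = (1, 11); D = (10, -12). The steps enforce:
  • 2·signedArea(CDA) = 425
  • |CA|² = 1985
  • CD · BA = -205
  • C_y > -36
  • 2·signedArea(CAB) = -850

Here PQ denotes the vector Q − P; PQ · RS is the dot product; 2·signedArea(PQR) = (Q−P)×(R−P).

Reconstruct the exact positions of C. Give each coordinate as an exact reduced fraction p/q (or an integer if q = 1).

C = (19, -35)

1. C_x = 19  [2·signedArea(CDA) = 425 ∩ CD · BA = -205]
2. C_y = -35  [2·signedArea(CDA) = 425 ∩ CD · BA = -205]
   → C = (19, -35)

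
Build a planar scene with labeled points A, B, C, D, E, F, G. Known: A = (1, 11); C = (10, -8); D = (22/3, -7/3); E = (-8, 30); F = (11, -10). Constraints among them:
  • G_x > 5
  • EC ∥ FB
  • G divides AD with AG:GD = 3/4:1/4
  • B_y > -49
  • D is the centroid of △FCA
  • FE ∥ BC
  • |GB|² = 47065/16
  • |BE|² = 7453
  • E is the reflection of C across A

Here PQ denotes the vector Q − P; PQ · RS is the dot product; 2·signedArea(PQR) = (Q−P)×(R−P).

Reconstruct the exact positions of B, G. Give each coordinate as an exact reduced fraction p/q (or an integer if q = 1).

B = (29, -48)
G = (23/4, 1)

1. B_x = 29  [FE ∥ BC ∩ EC ∥ FB]
2. B_y = -48  [FE ∥ BC ∩ EC ∥ FB]
   → B = (29, -48)
3. G_x = 23/4  [G divides AD with AG:GD = 3/4:1/4]
4. G_y = 1  [G divides AD with AG:GD = 3/4:1/4]
   → G = (23/4, 1)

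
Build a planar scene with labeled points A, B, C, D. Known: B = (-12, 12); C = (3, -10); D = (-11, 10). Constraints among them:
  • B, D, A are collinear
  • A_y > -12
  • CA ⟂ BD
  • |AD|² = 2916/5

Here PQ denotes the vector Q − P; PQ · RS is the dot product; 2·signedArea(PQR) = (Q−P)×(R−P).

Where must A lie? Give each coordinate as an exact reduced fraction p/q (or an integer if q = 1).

1. A_x = -1/5  [B, D, A are collinear ∩ CA ⟂ BD]
2. A_y = -58/5  [B, D, A are collinear ∩ CA ⟂ BD]
   → A = (-1/5, -58/5)

A = (-1/5, -58/5)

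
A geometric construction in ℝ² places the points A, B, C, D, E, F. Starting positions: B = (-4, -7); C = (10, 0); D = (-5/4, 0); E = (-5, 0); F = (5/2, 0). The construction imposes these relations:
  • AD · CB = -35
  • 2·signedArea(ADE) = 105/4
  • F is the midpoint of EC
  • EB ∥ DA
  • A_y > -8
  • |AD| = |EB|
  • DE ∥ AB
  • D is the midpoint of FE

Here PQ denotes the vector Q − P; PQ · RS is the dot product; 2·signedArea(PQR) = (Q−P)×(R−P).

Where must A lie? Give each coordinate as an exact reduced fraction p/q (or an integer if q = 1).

1. A_x = -1/4  [DE ∥ AB ∩ EB ∥ DA]
2. A_y = -7  [DE ∥ AB ∩ EB ∥ DA]
   → A = (-1/4, -7)

A = (-1/4, -7)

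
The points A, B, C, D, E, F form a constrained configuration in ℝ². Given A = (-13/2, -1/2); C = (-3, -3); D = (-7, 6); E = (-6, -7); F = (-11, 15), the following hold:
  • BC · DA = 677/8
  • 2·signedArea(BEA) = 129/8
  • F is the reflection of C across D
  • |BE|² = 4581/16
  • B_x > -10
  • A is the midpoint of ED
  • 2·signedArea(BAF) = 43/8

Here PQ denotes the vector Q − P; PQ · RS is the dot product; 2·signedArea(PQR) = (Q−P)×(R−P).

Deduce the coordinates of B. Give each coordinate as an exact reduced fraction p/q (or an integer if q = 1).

1. B_x = -39/4  [BC · DA = 677/8 ∩ 2·signedArea(BEA) = 129/8]
2. B_y = 19/2  [BC · DA = 677/8 ∩ 2·signedArea(BEA) = 129/8]
   → B = (-39/4, 19/2)

B = (-39/4, 19/2)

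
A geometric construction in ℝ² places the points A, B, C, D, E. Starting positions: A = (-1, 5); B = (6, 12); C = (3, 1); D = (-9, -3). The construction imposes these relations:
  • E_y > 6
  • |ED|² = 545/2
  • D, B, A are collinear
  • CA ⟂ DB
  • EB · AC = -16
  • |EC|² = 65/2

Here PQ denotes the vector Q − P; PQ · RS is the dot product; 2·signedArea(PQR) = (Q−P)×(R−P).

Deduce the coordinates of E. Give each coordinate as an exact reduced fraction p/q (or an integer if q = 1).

1. E_x = 9/2  [line -4·x + 4·y + -8 = 0 ∩ |EC|² = 65/2]
2. E_y = 13/2  [line -4·x + 4·y + -8 = 0 ∩ |EC|² = 65/2]
   → E = (9/2, 13/2)

E = (9/2, 13/2)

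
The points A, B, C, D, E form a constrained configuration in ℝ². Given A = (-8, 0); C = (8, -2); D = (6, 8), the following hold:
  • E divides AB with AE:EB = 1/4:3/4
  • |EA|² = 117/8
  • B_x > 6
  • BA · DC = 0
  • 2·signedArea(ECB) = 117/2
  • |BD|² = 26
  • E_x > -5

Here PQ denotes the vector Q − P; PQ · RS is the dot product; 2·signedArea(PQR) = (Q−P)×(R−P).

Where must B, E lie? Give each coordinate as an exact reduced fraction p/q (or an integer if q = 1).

B = (7, 3)
E = (-17/4, 3/4)

1. B_x = 7  [line -2·x + 10·y + -16 = 0 ∩ |BD|² = 26]
2. B_y = 3  [line -2·x + 10·y + -16 = 0 ∩ |BD|² = 26]
   → B = (7, 3)
3. E_x = -17/4  [E divides AB with AE:EB = 1/4:3/4]
4. E_y = 3/4  [E divides AB with AE:EB = 1/4:3/4]
   → E = (-17/4, 3/4)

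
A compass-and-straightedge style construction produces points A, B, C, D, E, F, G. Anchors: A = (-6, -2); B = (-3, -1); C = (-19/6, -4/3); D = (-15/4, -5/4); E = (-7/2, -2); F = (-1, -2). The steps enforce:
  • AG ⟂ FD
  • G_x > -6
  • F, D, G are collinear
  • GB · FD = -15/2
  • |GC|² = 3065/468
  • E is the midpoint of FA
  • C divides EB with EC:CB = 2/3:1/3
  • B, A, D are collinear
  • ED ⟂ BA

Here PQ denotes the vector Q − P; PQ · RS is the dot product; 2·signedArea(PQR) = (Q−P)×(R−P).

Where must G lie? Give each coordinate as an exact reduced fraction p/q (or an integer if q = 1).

1. G_x = -147/26  [F, D, G are collinear ∩ AG ⟂ FD]
2. G_y = -19/26  [F, D, G are collinear ∩ AG ⟂ FD]
   → G = (-147/26, -19/26)

G = (-147/26, -19/26)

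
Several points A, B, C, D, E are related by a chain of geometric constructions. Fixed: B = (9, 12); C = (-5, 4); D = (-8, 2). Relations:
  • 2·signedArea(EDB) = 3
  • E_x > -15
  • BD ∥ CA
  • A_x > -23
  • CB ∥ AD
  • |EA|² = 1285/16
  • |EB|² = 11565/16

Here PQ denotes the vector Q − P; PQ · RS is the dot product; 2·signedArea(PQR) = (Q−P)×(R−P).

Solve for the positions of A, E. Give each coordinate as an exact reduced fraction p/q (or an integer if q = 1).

A = (-22, -6)
E = (-57/4, -3/2)

1. A_x = -22  [CB ∥ AD ∩ BD ∥ CA]
2. A_y = -6  [CB ∥ AD ∩ BD ∥ CA]
   → A = (-22, -6)
3. E_x = -57/4  [line -10·x + 17·y + -117 = 0 ∩ |EA|² = 1285/16]
4. E_y = -3/2  [line -10·x + 17·y + -117 = 0 ∩ |EA|² = 1285/16]
   → E = (-57/4, -3/2)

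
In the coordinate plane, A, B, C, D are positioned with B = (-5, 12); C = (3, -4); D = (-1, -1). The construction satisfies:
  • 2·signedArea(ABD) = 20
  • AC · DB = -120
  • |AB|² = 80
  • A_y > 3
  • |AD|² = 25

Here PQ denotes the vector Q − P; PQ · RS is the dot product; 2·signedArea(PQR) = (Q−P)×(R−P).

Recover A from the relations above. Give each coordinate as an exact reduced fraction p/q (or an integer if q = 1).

1. A_x = -1  [AC · DB = -120 ∩ 2·signedArea(ABD) = 20]
2. A_y = 4  [AC · DB = -120 ∩ 2·signedArea(ABD) = 20]
   → A = (-1, 4)

A = (-1, 4)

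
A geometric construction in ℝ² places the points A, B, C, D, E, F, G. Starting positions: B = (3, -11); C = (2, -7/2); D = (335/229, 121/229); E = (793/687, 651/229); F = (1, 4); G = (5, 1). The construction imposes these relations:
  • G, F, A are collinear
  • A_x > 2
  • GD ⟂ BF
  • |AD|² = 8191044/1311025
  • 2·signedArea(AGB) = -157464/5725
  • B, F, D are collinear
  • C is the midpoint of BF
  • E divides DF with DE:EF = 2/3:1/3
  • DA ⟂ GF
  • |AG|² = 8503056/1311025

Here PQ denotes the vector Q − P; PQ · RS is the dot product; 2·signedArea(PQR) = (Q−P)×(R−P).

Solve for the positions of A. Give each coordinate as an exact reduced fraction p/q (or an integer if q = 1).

A = (16961/5725, 14473/5725)

1. A_x = 16961/5725  [G, F, A are collinear ∩ DA ⟂ GF]
2. A_y = 14473/5725  [G, F, A are collinear ∩ DA ⟂ GF]
   → A = (16961/5725, 14473/5725)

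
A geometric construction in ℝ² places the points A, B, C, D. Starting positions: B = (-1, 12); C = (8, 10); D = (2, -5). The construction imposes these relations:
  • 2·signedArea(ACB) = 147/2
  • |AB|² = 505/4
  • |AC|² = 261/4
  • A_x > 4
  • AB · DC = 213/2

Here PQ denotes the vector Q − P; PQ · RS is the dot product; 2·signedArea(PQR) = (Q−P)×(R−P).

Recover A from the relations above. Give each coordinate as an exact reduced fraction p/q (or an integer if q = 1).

1. A_x = 5  [AB · DC = 213/2 ∩ 2·signedArea(ACB) = 147/2]
2. A_y = 5/2  [AB · DC = 213/2 ∩ 2·signedArea(ACB) = 147/2]
   → A = (5, 5/2)

A = (5, 5/2)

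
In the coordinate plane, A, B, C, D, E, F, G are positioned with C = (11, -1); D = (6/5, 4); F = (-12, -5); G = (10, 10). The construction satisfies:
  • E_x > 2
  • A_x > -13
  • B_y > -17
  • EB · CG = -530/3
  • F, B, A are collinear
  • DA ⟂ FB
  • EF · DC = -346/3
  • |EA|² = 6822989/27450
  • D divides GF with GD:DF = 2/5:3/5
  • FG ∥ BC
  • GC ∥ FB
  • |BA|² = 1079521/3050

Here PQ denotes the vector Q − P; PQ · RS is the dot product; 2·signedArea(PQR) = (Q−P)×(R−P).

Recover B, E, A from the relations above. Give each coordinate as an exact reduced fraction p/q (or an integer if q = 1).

1. B_x = -11  [FG ∥ BC ∩ GC ∥ FB]
2. B_y = -16  [FG ∥ BC ∩ GC ∥ FB]
   → B = (-11, -16)
3. E_x = 3  [EF · DC = -346/3 ∩ EB · CG = -530/3]
4. E_y = 4/3  [EF · DC = -346/3 ∩ EB · CG = -530/3]
   → E = (3, 4/3)
5. A_x = -7749/610  [F, B, A are collinear ∩ DA ⟂ FB]
6. A_y = 1669/610  [F, B, A are collinear ∩ DA ⟂ FB]
   → A = (-7749/610, 1669/610)

A = (-7749/610, 1669/610)
B = (-11, -16)
E = (3, 4/3)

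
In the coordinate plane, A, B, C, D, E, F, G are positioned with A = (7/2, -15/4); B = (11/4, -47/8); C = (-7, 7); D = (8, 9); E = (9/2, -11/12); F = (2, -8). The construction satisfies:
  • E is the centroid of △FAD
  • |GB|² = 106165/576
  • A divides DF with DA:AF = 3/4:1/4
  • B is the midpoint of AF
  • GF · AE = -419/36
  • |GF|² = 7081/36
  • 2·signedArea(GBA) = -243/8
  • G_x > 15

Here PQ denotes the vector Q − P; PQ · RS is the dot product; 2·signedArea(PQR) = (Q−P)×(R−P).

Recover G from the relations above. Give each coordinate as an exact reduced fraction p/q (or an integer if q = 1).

G = (16, -53/6)

1. G_x = 16  [2·signedArea(GBA) = -243/8 ∩ GF · AE = -419/36]
2. G_y = -53/6  [2·signedArea(GBA) = -243/8 ∩ GF · AE = -419/36]
   → G = (16, -53/6)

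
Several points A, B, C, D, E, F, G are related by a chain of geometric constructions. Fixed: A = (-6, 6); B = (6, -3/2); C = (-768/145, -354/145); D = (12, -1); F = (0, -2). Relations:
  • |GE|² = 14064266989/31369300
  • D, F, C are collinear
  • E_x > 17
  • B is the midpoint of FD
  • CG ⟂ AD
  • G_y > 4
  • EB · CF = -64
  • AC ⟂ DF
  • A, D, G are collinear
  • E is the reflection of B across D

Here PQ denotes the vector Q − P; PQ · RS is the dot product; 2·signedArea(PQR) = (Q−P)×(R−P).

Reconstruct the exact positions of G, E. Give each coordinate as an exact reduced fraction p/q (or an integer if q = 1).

1. G_x = -137238/54085  [A, D, G are collinear ∩ CG ⟂ AD]
2. G_y = 251682/54085  [A, D, G are collinear ∩ CG ⟂ AD]
   → G = (-137238/54085, 251682/54085)
3. E_x = 18  [E is the reflection of B across D]
4. E_y = -1/2  [E is the reflection of B across D]
   → E = (18, -1/2)

E = (18, -1/2)
G = (-137238/54085, 251682/54085)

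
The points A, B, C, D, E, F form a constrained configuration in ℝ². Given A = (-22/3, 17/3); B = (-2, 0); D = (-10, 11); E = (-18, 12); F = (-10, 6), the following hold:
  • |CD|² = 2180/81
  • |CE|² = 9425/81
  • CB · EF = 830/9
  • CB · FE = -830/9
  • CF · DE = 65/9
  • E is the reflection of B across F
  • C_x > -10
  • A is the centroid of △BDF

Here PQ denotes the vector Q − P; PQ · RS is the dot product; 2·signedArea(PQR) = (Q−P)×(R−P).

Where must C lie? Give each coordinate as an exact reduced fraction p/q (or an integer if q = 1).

C = (-82/9, 53/9)

1. C_x = -82/9  [CB · FE = -830/9 ∩ CF · DE = 65/9]
2. C_y = 53/9  [CB · FE = -830/9 ∩ CF · DE = 65/9]
   → C = (-82/9, 53/9)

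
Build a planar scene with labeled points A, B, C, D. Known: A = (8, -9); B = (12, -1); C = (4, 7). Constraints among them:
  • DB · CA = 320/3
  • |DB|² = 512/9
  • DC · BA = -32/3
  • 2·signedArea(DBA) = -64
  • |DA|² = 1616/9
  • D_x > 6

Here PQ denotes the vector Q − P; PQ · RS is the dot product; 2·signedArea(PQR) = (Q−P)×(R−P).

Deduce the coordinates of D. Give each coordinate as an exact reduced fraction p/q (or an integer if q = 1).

1. D_x = 20/3  [2·signedArea(DBA) = -64 ∩ DC · BA = -32/3]
2. D_y = 13/3  [2·signedArea(DBA) = -64 ∩ DC · BA = -32/3]
   → D = (20/3, 13/3)

D = (20/3, 13/3)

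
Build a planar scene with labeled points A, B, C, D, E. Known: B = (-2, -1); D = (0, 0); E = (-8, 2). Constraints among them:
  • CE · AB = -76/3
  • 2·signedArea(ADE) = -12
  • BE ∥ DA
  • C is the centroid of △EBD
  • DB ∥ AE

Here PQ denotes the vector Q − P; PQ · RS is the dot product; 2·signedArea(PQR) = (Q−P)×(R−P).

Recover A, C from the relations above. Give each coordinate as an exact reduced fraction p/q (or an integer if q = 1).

A = (-6, 3)
C = (-10/3, 1/3)

1. A_x = -6  [DB ∥ AE ∩ BE ∥ DA]
2. A_y = 3  [DB ∥ AE ∩ BE ∥ DA]
   → A = (-6, 3)
3. C_x = -10/3  [C is the centroid of △EBD]
4. C_y = 1/3  [C is the centroid of △EBD]
   → C = (-10/3, 1/3)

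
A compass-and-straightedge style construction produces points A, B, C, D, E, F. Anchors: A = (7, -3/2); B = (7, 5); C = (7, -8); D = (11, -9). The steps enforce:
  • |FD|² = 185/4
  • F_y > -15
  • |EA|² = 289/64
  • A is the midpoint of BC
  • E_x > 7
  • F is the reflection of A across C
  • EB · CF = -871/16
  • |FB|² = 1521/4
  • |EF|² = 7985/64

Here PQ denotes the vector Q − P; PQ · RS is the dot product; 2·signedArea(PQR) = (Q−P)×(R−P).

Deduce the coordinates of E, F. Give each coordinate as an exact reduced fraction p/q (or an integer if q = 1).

1. F_x = 7  [F is the reflection of A across C]
2. F_y = -29/2  [F is the reflection of A across C]
   → F = (7, -29/2)
3. E_y = -27/8  [EB · CF = -871/16]
4. E_x = 8  [|EA|² = 289/64]
   → E = (8, -27/8)

E = (8, -27/8)
F = (7, -29/2)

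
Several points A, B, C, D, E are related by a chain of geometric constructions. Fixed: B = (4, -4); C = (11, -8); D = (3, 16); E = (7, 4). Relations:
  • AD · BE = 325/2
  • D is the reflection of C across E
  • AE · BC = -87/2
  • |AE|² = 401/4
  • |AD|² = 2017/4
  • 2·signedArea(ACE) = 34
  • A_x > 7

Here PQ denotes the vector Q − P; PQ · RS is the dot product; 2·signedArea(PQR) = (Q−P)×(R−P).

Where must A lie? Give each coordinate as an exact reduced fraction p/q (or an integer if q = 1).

A = (15/2, -6)

1. A_x = 15/2  [2·signedArea(ACE) = 34 ∩ AE · BC = -87/2]
2. A_y = -6  [2·signedArea(ACE) = 34 ∩ AE · BC = -87/2]
   → A = (15/2, -6)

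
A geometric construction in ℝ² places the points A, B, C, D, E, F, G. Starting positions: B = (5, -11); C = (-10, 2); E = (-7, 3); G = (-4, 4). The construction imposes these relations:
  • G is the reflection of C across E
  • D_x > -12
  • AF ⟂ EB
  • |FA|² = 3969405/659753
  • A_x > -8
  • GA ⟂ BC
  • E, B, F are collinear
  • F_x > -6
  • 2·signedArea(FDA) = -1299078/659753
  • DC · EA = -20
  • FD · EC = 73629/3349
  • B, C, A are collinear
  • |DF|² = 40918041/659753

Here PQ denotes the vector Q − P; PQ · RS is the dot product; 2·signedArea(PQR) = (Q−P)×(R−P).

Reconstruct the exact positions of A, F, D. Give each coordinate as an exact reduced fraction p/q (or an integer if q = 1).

1. A_x = -1490/197  [B, C, A are collinear ∩ GA ⟂ BC]
2. A_y = -22/197  [B, C, A are collinear ∩ GA ⟂ BC]
   → A = (-1490/197, -22/197)
3. F_x = -19093/3349  [E, B, F are collinear ∩ AF ⟂ EB]
4. F_y = 4972/3349  [E, B, F are collinear ∩ AF ⟂ EB]
   → F = (-19093/3349, 4972/3349)
5. D_x = -2192/197  [DC · EA = -20 ∩ FD · EC = 73629/3349]
6. D_y = -832/197  [DC · EA = -20 ∩ FD · EC = 73629/3349]
   → D = (-2192/197, -832/197)

A = (-1490/197, -22/197)
D = (-2192/197, -832/197)
F = (-19093/3349, 4972/3349)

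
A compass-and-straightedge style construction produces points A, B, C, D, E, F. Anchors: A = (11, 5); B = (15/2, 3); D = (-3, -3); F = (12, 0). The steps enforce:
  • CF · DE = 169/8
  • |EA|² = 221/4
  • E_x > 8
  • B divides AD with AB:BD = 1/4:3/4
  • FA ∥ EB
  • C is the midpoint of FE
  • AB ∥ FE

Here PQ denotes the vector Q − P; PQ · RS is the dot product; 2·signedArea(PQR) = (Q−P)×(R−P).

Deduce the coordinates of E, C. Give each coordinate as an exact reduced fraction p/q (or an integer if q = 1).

C = (41/4, -1)
E = (17/2, -2)

1. E_x = 17/2  [FA ∥ EB ∩ AB ∥ FE]
2. E_y = -2  [FA ∥ EB ∩ AB ∥ FE]
   → E = (17/2, -2)
3. C_x = 41/4  [C is the midpoint of FE]
4. C_y = -1  [C is the midpoint of FE]
   → C = (41/4, -1)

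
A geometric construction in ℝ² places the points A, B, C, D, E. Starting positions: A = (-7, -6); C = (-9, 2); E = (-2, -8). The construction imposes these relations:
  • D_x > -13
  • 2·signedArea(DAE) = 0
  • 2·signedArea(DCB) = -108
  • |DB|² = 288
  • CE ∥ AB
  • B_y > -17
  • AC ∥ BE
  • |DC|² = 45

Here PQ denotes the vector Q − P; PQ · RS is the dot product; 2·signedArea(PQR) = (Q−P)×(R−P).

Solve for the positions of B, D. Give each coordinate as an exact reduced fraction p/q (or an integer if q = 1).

1. B_x = 0  [AC ∥ BE ∩ CE ∥ AB]
2. B_y = -16  [AC ∥ BE ∩ CE ∥ AB]
   → B = (0, -16)
3. D_x = -12  [2·signedArea(DAE) = 0 ∩ 2·signedArea(DCB) = -108]
4. D_y = -4  [2·signedArea(DAE) = 0 ∩ 2·signedArea(DCB) = -108]
   → D = (-12, -4)

B = (0, -16)
D = (-12, -4)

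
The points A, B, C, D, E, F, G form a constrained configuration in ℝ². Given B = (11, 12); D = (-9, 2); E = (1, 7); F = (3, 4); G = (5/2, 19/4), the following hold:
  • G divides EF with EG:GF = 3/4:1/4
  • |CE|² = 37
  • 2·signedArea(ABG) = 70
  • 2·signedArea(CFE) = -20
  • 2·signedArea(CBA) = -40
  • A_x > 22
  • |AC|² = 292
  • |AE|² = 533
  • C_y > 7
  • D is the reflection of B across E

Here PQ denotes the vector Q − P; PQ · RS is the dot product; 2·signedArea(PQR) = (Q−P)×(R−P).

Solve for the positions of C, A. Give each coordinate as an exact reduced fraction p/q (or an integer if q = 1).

A = (23, 14)
C = (7, 8)

1. A_x = 23  [line 29/4·x + -17/2·y + -191/4 = 0 ∩ |AE|² = 533]
2. A_y = 14  [line 29/4·x + -17/2·y + -191/4 = 0 ∩ |AE|² = 533]
   → A = (23, 14)
3. C_x = 7  [2·signedArea(CFE) = -20 ∩ 2·signedArea(CBA) = -40]
4. C_y = 8  [2·signedArea(CFE) = -20 ∩ 2·signedArea(CBA) = -40]
   → C = (7, 8)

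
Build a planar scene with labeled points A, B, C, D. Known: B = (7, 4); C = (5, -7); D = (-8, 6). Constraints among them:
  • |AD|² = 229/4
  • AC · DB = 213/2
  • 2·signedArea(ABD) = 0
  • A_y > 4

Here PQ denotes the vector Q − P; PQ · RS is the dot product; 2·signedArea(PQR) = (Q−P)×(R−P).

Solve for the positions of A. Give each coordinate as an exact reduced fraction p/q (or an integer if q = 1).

A = (-1/2, 5)

1. A_x = -1/2  [2·signedArea(ABD) = 0 ∩ AC · DB = 213/2]
2. A_y = 5  [2·signedArea(ABD) = 0 ∩ AC · DB = 213/2]
   → A = (-1/2, 5)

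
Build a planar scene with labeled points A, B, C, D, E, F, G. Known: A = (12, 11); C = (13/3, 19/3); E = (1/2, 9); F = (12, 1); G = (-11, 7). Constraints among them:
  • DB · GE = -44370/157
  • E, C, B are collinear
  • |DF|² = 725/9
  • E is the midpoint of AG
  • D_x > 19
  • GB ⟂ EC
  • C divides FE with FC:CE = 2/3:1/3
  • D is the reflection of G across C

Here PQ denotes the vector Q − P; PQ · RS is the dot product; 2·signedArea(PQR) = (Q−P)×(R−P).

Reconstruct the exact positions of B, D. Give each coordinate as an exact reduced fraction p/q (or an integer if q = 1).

1. B_x = -991/157  [E, C, B are collinear ∩ GB ⟂ EC]
2. B_y = 2157/157  [E, C, B are collinear ∩ GB ⟂ EC]
   → B = (-991/157, 2157/157)
3. D_x = 59/3  [D is the reflection of G across C]
4. D_y = 17/3  [D is the reflection of G across C]
   → D = (59/3, 17/3)

B = (-991/157, 2157/157)
D = (59/3, 17/3)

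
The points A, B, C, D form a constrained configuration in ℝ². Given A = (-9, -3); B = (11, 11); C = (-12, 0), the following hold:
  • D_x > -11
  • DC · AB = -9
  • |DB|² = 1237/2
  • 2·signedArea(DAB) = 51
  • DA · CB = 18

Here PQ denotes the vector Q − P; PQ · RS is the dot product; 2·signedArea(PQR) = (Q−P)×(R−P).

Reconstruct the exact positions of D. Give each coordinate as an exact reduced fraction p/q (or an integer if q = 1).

1. D_x = -21/2  [DC · AB = -9 ∩ 2·signedArea(DAB) = 51]
2. D_y = -3/2  [DC · AB = -9 ∩ 2·signedArea(DAB) = 51]
   → D = (-21/2, -3/2)

D = (-21/2, -3/2)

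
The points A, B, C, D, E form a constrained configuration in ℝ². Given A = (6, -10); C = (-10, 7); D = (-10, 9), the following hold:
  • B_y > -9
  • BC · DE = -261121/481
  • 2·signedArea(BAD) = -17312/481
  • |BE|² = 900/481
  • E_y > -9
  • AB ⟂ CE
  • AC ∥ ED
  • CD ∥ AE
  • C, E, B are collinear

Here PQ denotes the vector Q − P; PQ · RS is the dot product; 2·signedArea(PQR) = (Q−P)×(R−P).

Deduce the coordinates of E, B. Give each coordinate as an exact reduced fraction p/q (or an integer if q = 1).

1. E_x = 6  [AC ∥ ED ∩ CD ∥ AE]
2. E_y = -8  [AC ∥ ED ∩ CD ∥ AE]
   → E = (6, -8)
3. B_x = 3366/481  [C, E, B are collinear ∩ AB ⟂ CE]
4. B_y = -4298/481  [C, E, B are collinear ∩ AB ⟂ CE]
   → B = (3366/481, -4298/481)

B = (3366/481, -4298/481)
E = (6, -8)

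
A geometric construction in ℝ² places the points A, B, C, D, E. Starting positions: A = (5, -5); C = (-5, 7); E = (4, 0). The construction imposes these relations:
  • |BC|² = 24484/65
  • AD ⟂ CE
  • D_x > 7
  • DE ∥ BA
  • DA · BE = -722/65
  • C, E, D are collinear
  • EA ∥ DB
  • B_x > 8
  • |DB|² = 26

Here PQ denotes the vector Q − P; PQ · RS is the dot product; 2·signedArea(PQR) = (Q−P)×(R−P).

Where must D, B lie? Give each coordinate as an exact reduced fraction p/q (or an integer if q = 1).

1. D_x = 458/65  [C, E, D are collinear ∩ AD ⟂ CE]
2. D_y = -154/65  [C, E, D are collinear ∩ AD ⟂ CE]
   → D = (458/65, -154/65)
3. B_x = 523/65  [DE ∥ BA ∩ EA ∥ DB]
4. B_y = -479/65  [DE ∥ BA ∩ EA ∥ DB]
   → B = (523/65, -479/65)

B = (523/65, -479/65)
D = (458/65, -154/65)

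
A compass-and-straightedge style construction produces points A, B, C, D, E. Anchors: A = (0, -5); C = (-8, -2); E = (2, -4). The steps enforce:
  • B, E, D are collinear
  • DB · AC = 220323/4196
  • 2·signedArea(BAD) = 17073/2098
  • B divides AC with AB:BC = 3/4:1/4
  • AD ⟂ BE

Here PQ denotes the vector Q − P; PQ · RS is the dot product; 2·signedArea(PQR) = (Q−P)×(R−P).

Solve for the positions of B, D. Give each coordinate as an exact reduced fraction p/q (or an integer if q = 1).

B = (-6, -11/4)
D = (210/1049, -3901/1049)

1. B_x = -6  [B divides AC with AB:BC = 3/4:1/4]
2. B_y = -11/4  [B divides AC with AB:BC = 3/4:1/4]
   → B = (-6, -11/4)
3. D_x = 210/1049  [B, E, D are collinear ∩ AD ⟂ BE]
4. D_y = -3901/1049  [B, E, D are collinear ∩ AD ⟂ BE]
   → D = (210/1049, -3901/1049)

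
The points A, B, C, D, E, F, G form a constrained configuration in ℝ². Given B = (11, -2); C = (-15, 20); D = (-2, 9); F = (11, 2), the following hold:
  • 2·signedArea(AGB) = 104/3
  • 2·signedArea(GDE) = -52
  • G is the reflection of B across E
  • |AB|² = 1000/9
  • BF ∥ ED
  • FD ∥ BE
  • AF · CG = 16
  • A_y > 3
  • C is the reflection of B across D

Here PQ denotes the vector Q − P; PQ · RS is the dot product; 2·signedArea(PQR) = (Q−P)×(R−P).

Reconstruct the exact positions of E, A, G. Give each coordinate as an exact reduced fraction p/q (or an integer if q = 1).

A = (7/3, 4)
E = (-2, 5)
G = (-15, 12)

1. E_x = -2  [BF ∥ ED ∩ FD ∥ BE]
2. E_y = 5  [BF ∥ ED ∩ FD ∥ BE]
   → E = (-2, 5)
3. G_x = -15  [G is the reflection of B across E]
4. G_y = 12  [G is the reflection of B across E]
   → G = (-15, 12)
5. A_x = 7/3  [2·signedArea(AGB) = 104/3 ∩ AF · CG = 16]
6. A_y = 4  [2·signedArea(AGB) = 104/3 ∩ AF · CG = 16]
   → A = (7/3, 4)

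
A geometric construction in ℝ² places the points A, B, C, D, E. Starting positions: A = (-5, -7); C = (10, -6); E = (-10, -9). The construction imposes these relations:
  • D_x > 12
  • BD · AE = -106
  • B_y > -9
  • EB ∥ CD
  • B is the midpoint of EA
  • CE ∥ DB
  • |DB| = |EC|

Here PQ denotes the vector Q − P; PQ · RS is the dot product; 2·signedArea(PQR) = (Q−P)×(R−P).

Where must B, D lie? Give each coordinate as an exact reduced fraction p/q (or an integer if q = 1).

B = (-15/2, -8)
D = (25/2, -5)

1. B_x = -15/2  [B is the midpoint of EA]
2. B_y = -8  [B is the midpoint of EA]
   → B = (-15/2, -8)
3. D_x = 25/2  [CE ∥ DB ∩ EB ∥ CD]
4. D_y = -5  [CE ∥ DB ∩ EB ∥ CD]
   → D = (25/2, -5)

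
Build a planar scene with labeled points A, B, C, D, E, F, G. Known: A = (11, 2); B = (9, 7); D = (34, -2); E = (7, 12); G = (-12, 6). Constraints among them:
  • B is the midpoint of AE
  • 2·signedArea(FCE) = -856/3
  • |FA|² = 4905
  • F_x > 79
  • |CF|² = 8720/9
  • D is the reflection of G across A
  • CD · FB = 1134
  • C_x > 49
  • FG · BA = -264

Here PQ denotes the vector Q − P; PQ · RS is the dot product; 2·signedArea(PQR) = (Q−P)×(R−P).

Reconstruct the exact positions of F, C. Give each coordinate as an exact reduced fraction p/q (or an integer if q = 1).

C = (148/3, -14/3)
F = (80, -10)

1. F_x = 80  [line -2·x + 5·y + 210 = 0 ∩ |FA|² = 4905]
2. F_y = -10  [line -2·x + 5·y + 210 = 0 ∩ |FA|² = 4905]
   → F = (80, -10)
3. C_x = 148/3  [2·signedArea(FCE) = -856/3 ∩ CD · FB = 1134]
4. C_y = -14/3  [2·signedArea(FCE) = -856/3 ∩ CD · FB = 1134]
   → C = (148/3, -14/3)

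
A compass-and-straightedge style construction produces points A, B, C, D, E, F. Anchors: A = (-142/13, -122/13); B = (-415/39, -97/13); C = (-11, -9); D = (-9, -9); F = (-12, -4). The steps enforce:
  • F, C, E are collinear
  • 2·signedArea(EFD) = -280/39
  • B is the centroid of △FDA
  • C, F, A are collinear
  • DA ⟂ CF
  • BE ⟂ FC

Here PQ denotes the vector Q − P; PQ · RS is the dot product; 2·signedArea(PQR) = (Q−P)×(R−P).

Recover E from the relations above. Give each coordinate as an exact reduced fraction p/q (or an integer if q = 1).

1. E_x = -440/39  [F, C, E are collinear ∩ BE ⟂ FC]
2. E_y = -296/39  [F, C, E are collinear ∩ BE ⟂ FC]
   → E = (-440/39, -296/39)

E = (-440/39, -296/39)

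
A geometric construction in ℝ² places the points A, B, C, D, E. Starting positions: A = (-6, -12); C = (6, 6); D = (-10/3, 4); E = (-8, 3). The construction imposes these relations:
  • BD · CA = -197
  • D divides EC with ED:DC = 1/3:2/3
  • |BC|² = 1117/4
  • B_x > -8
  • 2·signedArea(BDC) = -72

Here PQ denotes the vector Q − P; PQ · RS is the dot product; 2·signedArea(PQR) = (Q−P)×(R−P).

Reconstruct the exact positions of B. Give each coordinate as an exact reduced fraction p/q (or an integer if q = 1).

B = (-7, -9/2)

1. B_x = -7  [BD · CA = -197 ∩ 2·signedArea(BDC) = -72]
2. B_y = -9/2  [BD · CA = -197 ∩ 2·signedArea(BDC) = -72]
   → B = (-7, -9/2)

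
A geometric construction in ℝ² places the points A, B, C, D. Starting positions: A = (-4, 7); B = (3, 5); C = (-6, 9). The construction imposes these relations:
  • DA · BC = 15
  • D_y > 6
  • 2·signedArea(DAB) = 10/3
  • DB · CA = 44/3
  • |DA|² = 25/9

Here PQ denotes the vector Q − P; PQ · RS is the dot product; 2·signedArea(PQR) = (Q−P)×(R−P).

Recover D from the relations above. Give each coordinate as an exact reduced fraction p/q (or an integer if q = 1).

1. D_x = -7/3  [DA · BC = 15 ∩ 2·signedArea(DAB) = 10/3]
2. D_y = 7  [DA · BC = 15 ∩ 2·signedArea(DAB) = 10/3]
   → D = (-7/3, 7)

D = (-7/3, 7)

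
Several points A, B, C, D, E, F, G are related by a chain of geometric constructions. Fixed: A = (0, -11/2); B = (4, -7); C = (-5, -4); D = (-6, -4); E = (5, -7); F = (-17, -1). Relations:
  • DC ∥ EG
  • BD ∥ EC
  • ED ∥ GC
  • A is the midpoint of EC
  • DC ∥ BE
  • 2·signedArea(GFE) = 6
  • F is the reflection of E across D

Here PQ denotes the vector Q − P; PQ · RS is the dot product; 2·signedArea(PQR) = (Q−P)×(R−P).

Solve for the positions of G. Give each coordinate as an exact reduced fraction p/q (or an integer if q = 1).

G = (6, -7)

1. G_x = 6  [ED ∥ GC ∩ DC ∥ EG]
2. G_y = -7  [ED ∥ GC ∩ DC ∥ EG]
   → G = (6, -7)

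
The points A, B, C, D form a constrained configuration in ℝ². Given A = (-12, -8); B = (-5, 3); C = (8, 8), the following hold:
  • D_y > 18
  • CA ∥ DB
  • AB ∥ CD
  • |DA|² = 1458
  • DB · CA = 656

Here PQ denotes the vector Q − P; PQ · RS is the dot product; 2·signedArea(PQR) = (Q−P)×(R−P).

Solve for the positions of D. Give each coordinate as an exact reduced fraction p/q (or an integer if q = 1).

1. D_x = 15  [CA ∥ DB ∩ AB ∥ CD]
2. D_y = 19  [CA ∥ DB ∩ AB ∥ CD]
   → D = (15, 19)

D = (15, 19)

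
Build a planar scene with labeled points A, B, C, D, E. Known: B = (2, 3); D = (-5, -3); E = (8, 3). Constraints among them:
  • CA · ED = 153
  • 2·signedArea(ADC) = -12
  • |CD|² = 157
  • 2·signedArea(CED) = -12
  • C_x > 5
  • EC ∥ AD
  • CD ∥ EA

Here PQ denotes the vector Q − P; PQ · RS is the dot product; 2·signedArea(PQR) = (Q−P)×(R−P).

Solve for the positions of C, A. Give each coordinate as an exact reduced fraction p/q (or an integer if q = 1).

1. C_x = 6  [line 6·x + -13·y + 3 = 0 ∩ |CD|² = 157]
2. C_y = 3  [line 6·x + -13·y + 3 = 0 ∩ |CD|² = 157]
   → C = (6, 3)
3. A_x = -3  [EC ∥ AD ∩ CD ∥ EA]
4. A_y = -3  [EC ∥ AD ∩ CD ∥ EA]
   → A = (-3, -3)

A = (-3, -3)
C = (6, 3)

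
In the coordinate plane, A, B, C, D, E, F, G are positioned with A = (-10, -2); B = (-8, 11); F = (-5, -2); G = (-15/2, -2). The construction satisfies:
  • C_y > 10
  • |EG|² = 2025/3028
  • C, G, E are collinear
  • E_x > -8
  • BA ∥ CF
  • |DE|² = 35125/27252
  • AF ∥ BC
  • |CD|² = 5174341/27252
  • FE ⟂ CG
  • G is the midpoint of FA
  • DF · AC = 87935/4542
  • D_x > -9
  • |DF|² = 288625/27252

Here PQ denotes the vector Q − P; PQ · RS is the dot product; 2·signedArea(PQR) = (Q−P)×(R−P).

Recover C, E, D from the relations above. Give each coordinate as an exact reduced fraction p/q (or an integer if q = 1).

1. C_x = -3  [BA ∥ CF ∩ AF ∥ BC]
2. C_y = 11  [BA ∥ CF ∩ AF ∥ BC]
   → C = (-3, 11)
3. E_x = -5475/757  [C, G, E are collinear ∩ FE ⟂ CG]
4. E_y = -929/757  [C, G, E are collinear ∩ FE ⟂ CG]
   → E = (-5475/757, -929/757)
5. D_x = -37445/4542  [line -7·x + -13·y + -364997/4542 = 0 ∩ |CD|² = 5174341/27252]
6. D_y = -1319/757  [line -7·x + -13·y + -364997/4542 = 0 ∩ |CD|² = 5174341/27252]
   → D = (-37445/4542, -1319/757)

C = (-3, 11)
D = (-37445/4542, -1319/757)
E = (-5475/757, -929/757)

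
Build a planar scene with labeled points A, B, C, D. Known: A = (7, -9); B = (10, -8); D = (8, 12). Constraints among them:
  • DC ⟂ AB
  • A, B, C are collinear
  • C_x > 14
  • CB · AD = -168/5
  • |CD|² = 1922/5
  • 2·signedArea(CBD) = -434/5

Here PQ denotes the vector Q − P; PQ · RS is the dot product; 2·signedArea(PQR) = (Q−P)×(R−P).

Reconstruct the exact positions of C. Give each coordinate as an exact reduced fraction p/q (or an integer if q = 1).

C = (71/5, -33/5)

1. C_x = 71/5  [A, B, C are collinear ∩ DC ⟂ AB]
2. C_y = -33/5  [A, B, C are collinear ∩ DC ⟂ AB]
   → C = (71/5, -33/5)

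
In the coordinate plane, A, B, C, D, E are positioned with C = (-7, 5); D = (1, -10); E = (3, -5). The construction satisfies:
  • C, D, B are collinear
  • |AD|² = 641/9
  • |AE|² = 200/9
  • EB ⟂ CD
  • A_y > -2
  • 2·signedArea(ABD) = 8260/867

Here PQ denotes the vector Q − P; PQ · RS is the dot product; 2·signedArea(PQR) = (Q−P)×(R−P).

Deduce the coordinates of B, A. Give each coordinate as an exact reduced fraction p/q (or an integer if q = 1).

1. B_x = -183/289  [C, D, B are collinear ∩ EB ⟂ CD]
2. B_y = -2005/289  [C, D, B are collinear ∩ EB ⟂ CD]
   → B = (-183/289, -2005/289)
3. A_x = -1/3  [line 885/289·x + 472/289·y + 3245/867 = 0 ∩ |AE|² = 200/9]
4. A_y = -5/3  [line 885/289·x + 472/289·y + 3245/867 = 0 ∩ |AE|² = 200/9]
   → A = (-1/3, -5/3)

A = (-1/3, -5/3)
B = (-183/289, -2005/289)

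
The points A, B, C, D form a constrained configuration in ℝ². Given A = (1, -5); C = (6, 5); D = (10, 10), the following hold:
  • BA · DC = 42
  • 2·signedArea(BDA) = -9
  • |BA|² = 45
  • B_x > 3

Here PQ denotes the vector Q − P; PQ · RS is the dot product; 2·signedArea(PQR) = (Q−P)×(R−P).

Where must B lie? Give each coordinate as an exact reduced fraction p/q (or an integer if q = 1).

B = (4, 1)

1. B_x = 4  [BA · DC = 42 ∩ 2·signedArea(BDA) = -9]
2. B_y = 1  [BA · DC = 42 ∩ 2·signedArea(BDA) = -9]
   → B = (4, 1)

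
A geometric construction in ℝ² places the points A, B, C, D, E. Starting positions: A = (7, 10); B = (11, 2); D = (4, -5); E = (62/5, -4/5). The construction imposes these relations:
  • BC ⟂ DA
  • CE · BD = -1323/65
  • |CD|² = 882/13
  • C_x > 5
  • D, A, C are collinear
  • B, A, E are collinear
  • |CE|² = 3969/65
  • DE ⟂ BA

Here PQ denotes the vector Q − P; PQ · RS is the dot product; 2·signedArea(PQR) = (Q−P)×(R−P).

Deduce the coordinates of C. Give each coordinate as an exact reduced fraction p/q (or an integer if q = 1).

C = (73/13, 40/13)

1. C_x = 73/13  [D, A, C are collinear ∩ BC ⟂ DA]
2. C_y = 40/13  [D, A, C are collinear ∩ BC ⟂ DA]
   → C = (73/13, 40/13)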